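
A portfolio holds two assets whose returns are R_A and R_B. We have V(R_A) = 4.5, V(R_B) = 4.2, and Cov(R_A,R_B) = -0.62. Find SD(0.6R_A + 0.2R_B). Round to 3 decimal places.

1.280

V(0.6R_A + 0.2R_B) = (0.6)²·V(R_A) + (0.2)²·V(R_B) + 2·(0.6)·(0.2)·Cov(R_A,R_B)
= 0.36·4.5 + 0.04·4.2 + 0.24·-0.62 = 1.6392
SD(0.6R_A + 0.2R_B) = √1.6392 ≈ 1.280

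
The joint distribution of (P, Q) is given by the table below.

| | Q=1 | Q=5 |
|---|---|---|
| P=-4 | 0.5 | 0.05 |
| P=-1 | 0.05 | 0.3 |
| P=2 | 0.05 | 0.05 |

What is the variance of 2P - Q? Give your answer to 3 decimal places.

E[P] = -2.35,  E[Q] = 2.6,  E[PQ] = -3.95
var(P) = 9.55 − (-2.35)² = 4.0275;  var(Q) = 10.6 − (2.6)² = 3.84
cov(P,Q) = -3.95 − (-2.35)(2.6) = 2.16
var(2P - Q) = (2)²·4.0275 + (-1)²·3.84 + 2·(2)·(-1)·2.16 = 11.31

11.310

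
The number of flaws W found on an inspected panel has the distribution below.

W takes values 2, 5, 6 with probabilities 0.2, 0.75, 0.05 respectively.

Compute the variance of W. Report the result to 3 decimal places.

1.548

E[W] = (2)(0.2) + (5)(0.75) + (6)(0.05) = 4.45
E[W²] = (2)²(0.2) + (5)²(0.75) + (6)²(0.05) = 21.35
Var(W) = E[W²] − (E[W])² = 21.35 − (4.45)² = 1.5475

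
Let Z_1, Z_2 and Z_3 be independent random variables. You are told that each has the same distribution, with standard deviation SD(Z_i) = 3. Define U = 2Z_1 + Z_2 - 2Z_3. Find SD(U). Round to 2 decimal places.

var(Z_i) = (3)² = 9
By independence, var(U) = (2)²var(Z_1) + (1)²var(Z_2) + (-2)²var(Z_3)
= (2)²·9 + (1)²·9 + (-2)²·9 = 81
SD(U) = √81 ≈ 9.00

9.00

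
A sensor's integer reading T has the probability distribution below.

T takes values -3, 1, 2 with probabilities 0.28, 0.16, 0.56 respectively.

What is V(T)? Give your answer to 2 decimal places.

4.73

E[T] = (-3)(0.28) + (1)(0.16) + (2)(0.56) = 0.44
E[T²] = (-3)²(0.28) + (1)²(0.16) + (2)²(0.56) = 4.92
V(T) = E[T²] − (E[T])² = 4.92 − (0.44)² = 4.7264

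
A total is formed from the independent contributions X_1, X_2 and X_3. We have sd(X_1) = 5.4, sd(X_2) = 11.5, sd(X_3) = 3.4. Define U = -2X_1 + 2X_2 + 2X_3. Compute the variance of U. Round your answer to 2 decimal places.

691.88

Var(X_1) = 29.16, Var(X_2) = 132.25, Var(X_3) = 11.56
By independence, Var(U) = (-2)²Var(X_1) + (2)²Var(X_2) + (2)²Var(X_3)
= (-2)²·29.16 + (2)²·132.25 + (2)²·11.56 = 691.88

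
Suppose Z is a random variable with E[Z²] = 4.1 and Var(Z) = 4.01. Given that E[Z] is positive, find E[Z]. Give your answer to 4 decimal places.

(E[Z])² = E[Z²] − Var(Z) = 4.1 − 4.01 = 0.09
E[Z] = √0.09 = 0.3

0.3000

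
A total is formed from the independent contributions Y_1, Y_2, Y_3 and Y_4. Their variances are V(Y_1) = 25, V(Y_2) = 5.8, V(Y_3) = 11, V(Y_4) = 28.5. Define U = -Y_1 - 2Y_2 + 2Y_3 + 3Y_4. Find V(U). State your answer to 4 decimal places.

348.7000

By independence, V(U) = (-1)²V(Y_1) + (-2)²V(Y_2) + (2)²V(Y_3) + (3)²V(Y_4)
= (-1)²·25 + (-2)²·5.8 + (2)²·11 + (3)²·28.5 = 348.7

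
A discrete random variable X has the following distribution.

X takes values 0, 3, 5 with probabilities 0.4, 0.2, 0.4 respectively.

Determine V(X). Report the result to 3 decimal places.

E[X] = (0)(0.4) + (3)(0.2) + (5)(0.4) = 2.6
E[X²] = (0)²(0.4) + (3)²(0.2) + (5)²(0.4) = 11.8
V(X) = E[X²] − (E[X])² = 11.8 − (2.6)² = 5.04

5.040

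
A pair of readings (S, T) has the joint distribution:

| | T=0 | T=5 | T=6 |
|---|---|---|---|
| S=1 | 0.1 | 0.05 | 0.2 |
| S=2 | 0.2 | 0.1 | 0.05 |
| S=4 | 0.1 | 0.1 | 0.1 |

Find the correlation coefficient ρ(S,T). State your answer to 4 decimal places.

E[S] = 2.25,  E[T] = 3.35
E[ST] = 7.45
Cov(S,T) = E[ST] − E[S]E[T] = 7.45 − (2.25)(3.35) = -0.0875
Var(S) = 1.4875,  Var(T) = 7.6275
ρ = -0.0875 / √(1.4875·7.6275) ≈ -0.0260

-0.0260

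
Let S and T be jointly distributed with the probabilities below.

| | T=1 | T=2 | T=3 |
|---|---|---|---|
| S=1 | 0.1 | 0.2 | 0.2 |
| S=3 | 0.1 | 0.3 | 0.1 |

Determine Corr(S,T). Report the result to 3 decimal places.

-0.143

E[S] = 2,  E[T] = 2.1
E[ST] = 4.1
cov(S,T) = E[ST] − E[S]E[T] = 4.1 − (2)(2.1) = -0.1
var(S) = 1,  var(T) = 0.49
ρ = -0.1 / √(1·0.49) ≈ -0.143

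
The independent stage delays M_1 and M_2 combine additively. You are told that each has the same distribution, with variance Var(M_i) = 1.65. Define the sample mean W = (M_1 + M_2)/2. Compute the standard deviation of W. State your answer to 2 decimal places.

0.91

By independence, Var(W) = (0.5)²Var(M_1) + (0.5)²Var(M_2)
= (0.5)²·1.65 + (0.5)²·1.65 = 0.825
SD(W) = √0.825 ≈ 0.91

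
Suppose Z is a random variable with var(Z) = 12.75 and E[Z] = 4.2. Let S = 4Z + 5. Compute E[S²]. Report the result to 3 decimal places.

679.240

E[4Z + 5] = 4·4.2 + 5 = 21.8
var(4Z + 5) = (4)²·12.75 = 204
E[S²] = var(S) + (E[S])² = 204 + (21.8)² = 679.24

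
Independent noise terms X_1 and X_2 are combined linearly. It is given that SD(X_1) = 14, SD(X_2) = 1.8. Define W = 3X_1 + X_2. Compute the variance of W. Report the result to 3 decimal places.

var(X_1) = 196, var(X_2) = 3.24
By independence, var(W) = (3)²var(X_1) + (1)²var(X_2)
= (3)²·196 + (1)²·3.24 = 1767.24

1767.240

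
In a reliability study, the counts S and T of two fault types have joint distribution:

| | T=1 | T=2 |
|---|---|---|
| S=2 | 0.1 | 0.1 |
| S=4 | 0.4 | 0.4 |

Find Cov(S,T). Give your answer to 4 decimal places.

0.0000

E[S] = 3.6,  E[T] = 1.5
E[ST] = 5.4
Cov(S,T) = E[ST] − E[S]E[T] = 5.4 − (3.6)(1.5) = 0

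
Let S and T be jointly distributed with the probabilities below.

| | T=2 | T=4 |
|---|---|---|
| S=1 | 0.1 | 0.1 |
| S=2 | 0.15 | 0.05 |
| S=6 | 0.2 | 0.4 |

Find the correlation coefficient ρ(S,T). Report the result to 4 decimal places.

E[S] = 4.2,  E[T] = 3.1
E[ST] = 13.6
Cov(S,T) = E[ST] − E[S]E[T] = 13.6 − (4.2)(3.1) = 0.58
Var(S) = 4.96,  Var(T) = 0.99
ρ = 0.58 / √(4.96·0.99) ≈ 0.2617

0.2617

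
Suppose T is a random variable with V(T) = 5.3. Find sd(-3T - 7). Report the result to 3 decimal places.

V(-3T - 7) = (-3)²·5.3 = 47.7
sd(-3T - 7) = √47.7 ≈ 6.907

6.907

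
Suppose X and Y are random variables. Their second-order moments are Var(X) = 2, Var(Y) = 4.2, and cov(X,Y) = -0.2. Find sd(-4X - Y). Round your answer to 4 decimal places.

5.8822

Var(-4X - Y) = (-4)²·Var(X) + (-1)²·Var(Y) + 2·(-4)·(-1)·cov(X,Y)
= 16·2 + 1·4.2 + 8·-0.2 = 34.6
sd(-4X - Y) = √34.6 ≈ 5.8822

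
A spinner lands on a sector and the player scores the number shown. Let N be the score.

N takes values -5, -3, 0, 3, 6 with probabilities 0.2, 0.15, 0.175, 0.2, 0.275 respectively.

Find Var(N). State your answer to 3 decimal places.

E[N] = (-5)(0.2) + (-3)(0.15) + (0)(0.175) + (3)(0.2) + (6)(0.275) = 0.8
E[N²] = (-5)²(0.2) + (-3)²(0.15) + (0)²(0.175) + (3)²(0.2) + (6)²(0.275) = 18.05
Var(N) = E[N²] − (E[N])² = 18.05 − (0.8)² = 17.41

17.410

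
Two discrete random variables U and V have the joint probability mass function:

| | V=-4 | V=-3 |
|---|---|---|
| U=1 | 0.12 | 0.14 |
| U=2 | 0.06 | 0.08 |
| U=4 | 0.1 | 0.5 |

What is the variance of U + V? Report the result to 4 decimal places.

2.3444

E[U] = 2.94,  E[V] = -3.28,  E[UV] = -9.46
Var(U) = 10.42 − (2.94)² = 1.7764;  Var(V) = 10.96 − (-3.28)² = 0.2016
Cov(U,V) = -9.46 − (2.94)(-3.28) = 0.1832
Var(U + V) = (1)²·1.7764 + (1)²·0.2016 + 2·(1)·(1)·0.1832 = 2.3444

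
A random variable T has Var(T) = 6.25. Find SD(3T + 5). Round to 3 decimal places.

7.500

Var(3T + 5) = (3)²·6.25 = 56.25
SD(3T + 5) = √56.25 ≈ 7.500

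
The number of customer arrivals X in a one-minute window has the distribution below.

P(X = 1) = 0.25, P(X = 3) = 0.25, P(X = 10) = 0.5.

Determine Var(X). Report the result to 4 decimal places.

16.5000

E[X] = (1)(0.25) + (3)(0.25) + (10)(0.5) = 6
E[X²] = (1)²(0.25) + (3)²(0.25) + (10)²(0.5) = 52.5
Var(X) = E[X²] − (E[X])² = 52.5 − (6)² = 16.5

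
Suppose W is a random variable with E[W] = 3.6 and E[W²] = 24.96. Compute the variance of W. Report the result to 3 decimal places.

V(W) = 24.96 − (3.6)² = 12

12.000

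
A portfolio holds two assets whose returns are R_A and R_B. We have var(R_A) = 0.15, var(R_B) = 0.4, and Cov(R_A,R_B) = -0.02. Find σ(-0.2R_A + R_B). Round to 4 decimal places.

var(-0.2R_A + R_B) = (-0.2)²·var(R_A) + (1)²·var(R_B) + 2·(-0.2)·(1)·Cov(R_A,R_B)
= 0.04·0.15 + 1·0.4 + -0.4·-0.02 = 0.414
σ(-0.2R_A + R_B) = √0.414 ≈ 0.6434

0.6434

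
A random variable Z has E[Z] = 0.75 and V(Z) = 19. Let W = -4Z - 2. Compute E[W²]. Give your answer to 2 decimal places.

E[-4Z - 2] = -4·0.75 − 2 = -5
V(-4Z - 2) = (-4)²·19 = 304
E[W²] = V(W) + (E[W])² = 304 + (-5)² = 329

329.00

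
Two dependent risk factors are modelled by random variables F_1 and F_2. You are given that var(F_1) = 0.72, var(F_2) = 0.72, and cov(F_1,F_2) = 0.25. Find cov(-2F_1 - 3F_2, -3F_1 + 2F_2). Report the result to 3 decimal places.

1.250

cov(-2F_1 - 3F_2, -3F_1 + 2F_2) = (-2)(-3)var(F_1) + (-3)(2)var(F_2) + [(-2)(2) + (-3)(-3)]cov(F_1,F_2)
= 6·0.72 + -6·0.72 + 5·0.25 = 1.25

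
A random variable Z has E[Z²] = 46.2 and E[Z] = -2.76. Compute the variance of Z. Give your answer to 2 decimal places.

V(Z) = 46.2 − (-2.76)² = 38.5824

38.58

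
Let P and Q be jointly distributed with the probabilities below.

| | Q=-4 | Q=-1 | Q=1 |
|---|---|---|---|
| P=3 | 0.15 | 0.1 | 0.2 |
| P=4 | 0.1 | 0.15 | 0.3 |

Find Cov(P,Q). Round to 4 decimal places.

0.1625

E[P] = 3.55,  E[Q] = -0.75
E[PQ] = -2.5
Cov(P,Q) = E[PQ] − E[P]E[Q] = -2.5 − (3.55)(-0.75) = 0.1625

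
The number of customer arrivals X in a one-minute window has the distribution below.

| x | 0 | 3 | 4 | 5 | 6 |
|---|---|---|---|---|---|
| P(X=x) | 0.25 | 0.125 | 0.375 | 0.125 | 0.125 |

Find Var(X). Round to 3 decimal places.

E[X] = (0)(0.25) + (3)(0.125) + (4)(0.375) + (5)(0.125) + (6)(0.125) = 3.25
E[X²] = (0)²(0.25) + (3)²(0.125) + (4)²(0.375) + (5)²(0.125) + (6)²(0.125) = 14.75
Var(X) = E[X²] − (E[X])² = 14.75 − (3.25)² = 4.1875

4.188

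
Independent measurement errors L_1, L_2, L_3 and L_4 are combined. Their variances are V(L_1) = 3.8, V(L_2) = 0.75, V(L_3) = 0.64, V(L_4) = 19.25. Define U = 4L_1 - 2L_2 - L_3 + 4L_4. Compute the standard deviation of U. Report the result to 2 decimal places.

By independence, V(U) = (4)²V(L_1) + (-2)²V(L_2) + (-1)²V(L_3) + (4)²V(L_4)
= (4)²·3.8 + (-2)²·0.75 + (-1)²·0.64 + (4)²·19.25 = 372.44
sd(U) = √372.44 ≈ 19.30

19.30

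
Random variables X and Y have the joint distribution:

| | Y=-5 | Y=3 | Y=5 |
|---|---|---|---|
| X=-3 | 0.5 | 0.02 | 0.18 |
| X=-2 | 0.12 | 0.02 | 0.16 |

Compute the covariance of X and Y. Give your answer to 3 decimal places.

E[X] = -2.7,  E[Y] = -1.28
E[XY] = 4.1
Cov(X,Y) = E[XY] − E[X]E[Y] = 4.1 − (-2.7)(-1.28) = 0.644

0.644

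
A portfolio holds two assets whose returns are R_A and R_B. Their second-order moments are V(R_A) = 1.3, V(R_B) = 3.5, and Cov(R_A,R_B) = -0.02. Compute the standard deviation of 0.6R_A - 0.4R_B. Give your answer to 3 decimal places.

V(0.6R_A - 0.4R_B) = (0.6)²·V(R_A) + (-0.4)²·V(R_B) + 2·(0.6)·(-0.4)·Cov(R_A,R_B)
= 0.36·1.3 + 0.16·3.5 + -0.48·-0.02 = 1.0376
SD(0.6R_A - 0.4R_B) = √1.0376 ≈ 1.019

1.019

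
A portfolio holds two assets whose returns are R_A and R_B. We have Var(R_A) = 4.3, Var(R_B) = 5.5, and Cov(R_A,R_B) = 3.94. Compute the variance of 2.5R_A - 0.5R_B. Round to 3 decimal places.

Var(2.5R_A - 0.5R_B) = (2.5)²·Var(R_A) + (-0.5)²·Var(R_B) + 2·(2.5)·(-0.5)·Cov(R_A,R_B)
= 6.25·4.3 + 0.25·5.5 + -2.5·3.94 = 18.4

18.400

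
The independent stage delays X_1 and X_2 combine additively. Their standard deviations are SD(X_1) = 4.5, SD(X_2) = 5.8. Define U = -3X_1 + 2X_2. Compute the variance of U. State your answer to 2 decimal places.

316.81

var(X_1) = 20.25, var(X_2) = 33.64
By independence, var(U) = (-3)²var(X_1) + (2)²var(X_2)
= (-3)²·20.25 + (2)²·33.64 = 316.81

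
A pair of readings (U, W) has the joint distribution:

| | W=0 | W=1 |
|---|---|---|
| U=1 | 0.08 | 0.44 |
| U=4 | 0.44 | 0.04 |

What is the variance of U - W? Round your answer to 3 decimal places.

E[U] = 2.44,  E[W] = 0.48,  E[UW] = 0.6
var(U) = 8.2 − (2.44)² = 2.2464;  var(W) = 0.48 − (0.48)² = 0.2496
cov(U,W) = 0.6 − (2.44)(0.48) = -0.5712
var(U - W) = (1)²·2.2464 + (-1)²·0.2496 + 2·(1)·(-1)·-0.5712 = 3.6384

3.638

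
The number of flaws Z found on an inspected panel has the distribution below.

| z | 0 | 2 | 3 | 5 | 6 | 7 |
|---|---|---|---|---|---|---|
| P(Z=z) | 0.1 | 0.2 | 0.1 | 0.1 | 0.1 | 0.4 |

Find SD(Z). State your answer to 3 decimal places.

2.498

E[Z] = (0)(0.1) + (2)(0.2) + (3)(0.1) + (5)(0.1) + (6)(0.1) + (7)(0.4) = 4.6
E[Z²] = (0)²(0.1) + (2)²(0.2) + (3)²(0.1) + (5)²(0.1) + (6)²(0.1) + (7)²(0.4) = 27.4
V(Z) = E[Z²] − (E[Z])² = 27.4 − (4.6)² = 6.24
SD(Z) = √6.24 ≈ 2.498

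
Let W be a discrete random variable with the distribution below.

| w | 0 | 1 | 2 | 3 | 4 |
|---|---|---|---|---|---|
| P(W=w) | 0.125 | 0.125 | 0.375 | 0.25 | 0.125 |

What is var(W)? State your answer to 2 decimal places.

E[W] = (0)(0.125) + (1)(0.125) + (2)(0.375) + (3)(0.25) + (4)(0.125) = 2.125
E[W²] = (0)²(0.125) + (1)²(0.125) + (2)²(0.375) + (3)²(0.25) + (4)²(0.125) = 5.875
var(W) = E[W²] − (E[W])² = 5.875 − (2.125)² = 1.359375

1.36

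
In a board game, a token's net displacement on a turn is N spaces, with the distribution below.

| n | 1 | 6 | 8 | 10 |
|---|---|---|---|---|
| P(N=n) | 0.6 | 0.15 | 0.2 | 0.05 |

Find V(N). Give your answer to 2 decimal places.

E[N] = (1)(0.6) + (6)(0.15) + (8)(0.2) + (10)(0.05) = 3.6
E[N²] = (1)²(0.6) + (6)²(0.15) + (8)²(0.2) + (10)²(0.05) = 23.8
V(N) = E[N²] − (E[N])² = 23.8 − (3.6)² = 10.84

10.84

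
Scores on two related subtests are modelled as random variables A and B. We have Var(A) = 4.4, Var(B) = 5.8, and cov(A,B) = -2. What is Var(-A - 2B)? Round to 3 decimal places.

19.600

Var(-A - 2B) = (-1)²·Var(A) + (-2)²·Var(B) + 2·(-1)·(-2)·cov(A,B)
= 1·4.4 + 4·5.8 + 4·-2 = 19.6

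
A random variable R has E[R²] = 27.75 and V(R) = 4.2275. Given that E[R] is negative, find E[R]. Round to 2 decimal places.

(E[R])² = E[R²] − V(R) = 27.75 − 4.2275 = 23.5225
E[R] = −√23.5225 = -4.85

-4.85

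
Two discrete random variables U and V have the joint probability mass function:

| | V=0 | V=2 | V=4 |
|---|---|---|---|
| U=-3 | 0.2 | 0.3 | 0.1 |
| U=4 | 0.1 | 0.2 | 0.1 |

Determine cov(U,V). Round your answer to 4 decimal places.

0.5600

E[U] = -0.2,  E[V] = 1.8
E[UV] = 0.2
cov(U,V) = E[UV] − E[U]E[V] = 0.2 − (-0.2)(1.8) = 0.56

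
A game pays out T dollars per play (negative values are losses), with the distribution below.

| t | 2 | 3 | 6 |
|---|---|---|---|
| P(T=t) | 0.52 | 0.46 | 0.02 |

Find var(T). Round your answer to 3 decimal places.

E[T] = (2)(0.52) + (3)(0.46) + (6)(0.02) = 2.54
E[T²] = (2)²(0.52) + (3)²(0.46) + (6)²(0.02) = 6.94
var(T) = E[T²] − (E[T])² = 6.94 − (2.54)² = 0.4884

0.488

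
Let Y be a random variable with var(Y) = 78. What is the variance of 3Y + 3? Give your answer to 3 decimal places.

var(3Y + 3) = (3)²·var(Y) = 9·78 = 702

702.000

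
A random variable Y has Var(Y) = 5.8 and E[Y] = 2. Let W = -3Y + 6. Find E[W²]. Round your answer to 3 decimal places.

52.200

E[-3Y + 6] = -3·2 + 6 = 0
Var(-3Y + 6) = (-3)²·5.8 = 52.2
E[W²] = Var(W) + (E[W])² = 52.2 + (0)² = 52.2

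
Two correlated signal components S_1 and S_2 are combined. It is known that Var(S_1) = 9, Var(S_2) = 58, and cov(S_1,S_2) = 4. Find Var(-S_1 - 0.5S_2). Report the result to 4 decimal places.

Var(-S_1 - 0.5S_2) = (-1)²·Var(S_1) + (-0.5)²·Var(S_2) + 2·(-1)·(-0.5)·cov(S_1,S_2)
= 1·9 + 0.25·58 + 1·4 = 27.5

27.5000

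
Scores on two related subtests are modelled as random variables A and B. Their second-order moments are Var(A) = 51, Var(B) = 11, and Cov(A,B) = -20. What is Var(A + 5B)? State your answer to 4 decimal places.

126.0000

Var(A + 5B) = (1)²·Var(A) + (5)²·Var(B) + 2·(1)·(5)·Cov(A,B)
= 1·51 + 25·11 + 10·-20 = 126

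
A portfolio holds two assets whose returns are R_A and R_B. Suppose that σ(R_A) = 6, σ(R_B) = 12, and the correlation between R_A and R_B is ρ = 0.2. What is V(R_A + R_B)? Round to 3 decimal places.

208.800

V(R_A) = (6)² = 36;  V(R_B) = (12)² = 144
Cov(R_A,R_B) = ρ·σ(R_A)·σ(R_B) = 0.2·6·12 = 14.4
V(R_A + R_B) = (1)²·V(R_A) + (1)²·V(R_B) + 2·(1)·(1)·Cov(R_A,R_B)
= 1·36 + 1·144 + 2·14.4 = 208.8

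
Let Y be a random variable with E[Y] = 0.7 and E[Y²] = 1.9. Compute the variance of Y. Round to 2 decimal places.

Var(Y) = 1.9 − (0.7)² = 1.41

1.41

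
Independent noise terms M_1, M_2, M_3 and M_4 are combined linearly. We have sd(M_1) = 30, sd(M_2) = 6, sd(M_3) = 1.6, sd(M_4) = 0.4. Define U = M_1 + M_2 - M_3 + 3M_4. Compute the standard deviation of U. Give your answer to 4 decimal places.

var(M_1) = 900, var(M_2) = 36, var(M_3) = 2.56, var(M_4) = 0.16
By independence, var(U) = (1)²var(M_1) + (1)²var(M_2) + (-1)²var(M_3) + (3)²var(M_4)
= (1)²·900 + (1)²·36 + (-1)²·2.56 + (3)²·0.16 = 940
sd(U) = √940 ≈ 30.6594

30.6594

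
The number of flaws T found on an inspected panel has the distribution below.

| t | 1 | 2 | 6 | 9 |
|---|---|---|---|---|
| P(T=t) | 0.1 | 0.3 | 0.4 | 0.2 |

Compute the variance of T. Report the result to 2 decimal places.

7.89

E[T] = (1)(0.1) + (2)(0.3) + (6)(0.4) + (9)(0.2) = 4.9
E[T²] = (1)²(0.1) + (2)²(0.3) + (6)²(0.4) + (9)²(0.2) = 31.9
V(T) = E[T²] − (E[T])² = 31.9 − (4.9)² = 7.89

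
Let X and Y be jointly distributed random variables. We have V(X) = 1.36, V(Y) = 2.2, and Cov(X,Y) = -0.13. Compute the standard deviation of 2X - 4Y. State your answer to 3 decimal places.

V(2X - 4Y) = (2)²·V(X) + (-4)²·V(Y) + 2·(2)·(-4)·Cov(X,Y)
= 4·1.36 + 16·2.2 + -16·-0.13 = 42.72
sd(2X - 4Y) = √42.72 ≈ 6.536

6.536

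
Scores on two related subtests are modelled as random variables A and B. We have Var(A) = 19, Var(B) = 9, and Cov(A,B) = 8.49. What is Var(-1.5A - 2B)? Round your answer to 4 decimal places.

129.6900

Var(-1.5A - 2B) = (-1.5)²·Var(A) + (-2)²·Var(B) + 2·(-1.5)·(-2)·Cov(A,B)
= 2.25·19 + 4·9 + 6·8.49 = 129.69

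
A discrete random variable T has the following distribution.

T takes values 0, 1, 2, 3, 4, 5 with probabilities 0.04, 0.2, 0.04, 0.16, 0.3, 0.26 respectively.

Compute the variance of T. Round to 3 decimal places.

E[T] = (0)(0.04) + (1)(0.2) + (2)(0.04) + (3)(0.16) + (4)(0.3) + (5)(0.26) = 3.26
E[T²] = (0)²(0.04) + (1)²(0.2) + (2)²(0.04) + (3)²(0.16) + (4)²(0.3) + (5)²(0.26) = 13.1
var(T) = E[T²] − (E[T])² = 13.1 − (3.26)² = 2.4724

2.472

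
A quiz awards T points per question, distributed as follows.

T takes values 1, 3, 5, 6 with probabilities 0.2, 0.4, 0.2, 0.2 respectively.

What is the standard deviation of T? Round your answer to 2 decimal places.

1.74

E[T] = (1)(0.2) + (3)(0.4) + (5)(0.2) + (6)(0.2) = 3.6
E[T²] = (1)²(0.2) + (3)²(0.4) + (5)²(0.2) + (6)²(0.2) = 16
Var(T) = E[T²] − (E[T])² = 16 − (3.6)² = 3.04
SD(T) = √3.04 ≈ 1.74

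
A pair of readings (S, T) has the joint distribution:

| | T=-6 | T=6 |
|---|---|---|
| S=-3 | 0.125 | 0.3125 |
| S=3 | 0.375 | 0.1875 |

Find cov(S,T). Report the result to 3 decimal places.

E[S] = 0.375,  E[T] = 0
E[ST] = -6.75
cov(S,T) = E[ST] − E[S]E[T] = -6.75 − (0.375)(0) = -6.75

-6.750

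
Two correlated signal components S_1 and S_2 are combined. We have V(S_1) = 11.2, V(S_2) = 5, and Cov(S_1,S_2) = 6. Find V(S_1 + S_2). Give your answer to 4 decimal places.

V(S_1 + S_2) = (1)²·V(S_1) + (1)²·V(S_2) + 2·(1)·(1)·Cov(S_1,S_2)
= 1·11.2 + 1·5 + 2·6 = 28.2

28.2000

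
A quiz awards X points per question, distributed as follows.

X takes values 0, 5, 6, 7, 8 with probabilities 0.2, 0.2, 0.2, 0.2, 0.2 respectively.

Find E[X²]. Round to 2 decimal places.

34.80

E[X²] = (0)²(0.2) + (5)²(0.2) + (6)²(0.2) + (7)²(0.2) + (8)²(0.2) = 34.8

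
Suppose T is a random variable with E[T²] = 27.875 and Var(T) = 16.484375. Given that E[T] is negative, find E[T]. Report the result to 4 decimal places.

(E[T])² = E[T²] − Var(T) = 27.875 − 16.484375 = 11.390625
E[T] = −√11.390625 = -3.375

-3.3750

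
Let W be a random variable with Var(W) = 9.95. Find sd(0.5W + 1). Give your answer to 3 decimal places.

1.577

Var(0.5W + 1) = (0.5)²·9.95 = 2.4875
sd(0.5W + 1) = √2.4875 ≈ 1.577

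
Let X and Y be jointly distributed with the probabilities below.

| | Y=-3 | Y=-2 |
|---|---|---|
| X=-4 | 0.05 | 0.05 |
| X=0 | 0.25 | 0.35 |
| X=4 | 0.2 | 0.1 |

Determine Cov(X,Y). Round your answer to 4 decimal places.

-0.2000

E[X] = 0.8,  E[Y] = -2.5
E[XY] = -2.2
Cov(X,Y) = E[XY] − E[X]E[Y] = -2.2 − (0.8)(-2.5) = -0.2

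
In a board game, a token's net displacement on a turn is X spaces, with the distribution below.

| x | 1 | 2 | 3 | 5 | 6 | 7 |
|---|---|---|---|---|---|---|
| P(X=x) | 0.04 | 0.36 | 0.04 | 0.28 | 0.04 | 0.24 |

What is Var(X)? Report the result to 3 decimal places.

4.400

E[X] = (1)(0.04) + (2)(0.36) + (3)(0.04) + (5)(0.28) + (6)(0.04) + (7)(0.24) = 4.2
E[X²] = (1)²(0.04) + (2)²(0.36) + (3)²(0.04) + (5)²(0.28) + (6)²(0.04) + (7)²(0.24) = 22.04
Var(X) = E[X²] − (E[X])² = 22.04 − (4.2)² = 4.4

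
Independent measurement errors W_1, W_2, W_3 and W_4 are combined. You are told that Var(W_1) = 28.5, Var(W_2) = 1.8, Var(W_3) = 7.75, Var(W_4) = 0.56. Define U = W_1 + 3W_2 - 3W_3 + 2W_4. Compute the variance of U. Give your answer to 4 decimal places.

By independence, Var(U) = (1)²Var(W_1) + (3)²Var(W_2) + (-3)²Var(W_3) + (2)²Var(W_4)
= (1)²·28.5 + (3)²·1.8 + (-3)²·7.75 + (2)²·0.56 = 116.69

116.6900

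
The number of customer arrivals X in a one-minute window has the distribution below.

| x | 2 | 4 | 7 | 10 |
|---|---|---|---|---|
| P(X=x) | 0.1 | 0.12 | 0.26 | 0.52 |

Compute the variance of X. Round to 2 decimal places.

E[X] = (2)(0.1) + (4)(0.12) + (7)(0.26) + (10)(0.52) = 7.7
E[X²] = (2)²(0.1) + (4)²(0.12) + (7)²(0.26) + (10)²(0.52) = 67.06
Var(X) = E[X²] − (E[X])² = 67.06 − (7.7)² = 7.77

7.77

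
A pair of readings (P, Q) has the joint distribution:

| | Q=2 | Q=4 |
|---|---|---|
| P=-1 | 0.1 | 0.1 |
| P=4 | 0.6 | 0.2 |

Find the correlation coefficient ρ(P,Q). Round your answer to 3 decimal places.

-0.218

E[P] = 3,  E[Q] = 2.6
E[PQ] = 7.4
Cov(P,Q) = E[PQ] − E[P]E[Q] = 7.4 − (3)(2.6) = -0.4
var(P) = 4,  var(Q) = 0.84
ρ = -0.4 / √(4·0.84) ≈ -0.218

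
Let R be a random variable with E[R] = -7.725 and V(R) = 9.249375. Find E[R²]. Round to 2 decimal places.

E[R²] = V(R) + (E[R])² = 9.249375 + (-7.725)² = 68.925

68.93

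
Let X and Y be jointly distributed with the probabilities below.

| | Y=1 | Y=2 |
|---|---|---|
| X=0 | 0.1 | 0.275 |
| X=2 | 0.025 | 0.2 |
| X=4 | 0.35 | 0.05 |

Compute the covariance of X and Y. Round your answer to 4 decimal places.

E[X] = 2.05,  E[Y] = 1.525
E[XY] = 2.65
cov(X,Y) = E[XY] − E[X]E[Y] = 2.65 − (2.05)(1.525) = -0.47625

-0.4763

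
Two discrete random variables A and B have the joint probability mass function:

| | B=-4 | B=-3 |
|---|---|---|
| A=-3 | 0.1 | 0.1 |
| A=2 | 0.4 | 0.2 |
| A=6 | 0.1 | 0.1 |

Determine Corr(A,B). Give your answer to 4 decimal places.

-0.0143

E[A] = 1.8,  E[B] = -3.6
E[AB] = -6.5
Cov(A,B) = E[AB] − E[A]E[B] = -6.5 − (1.8)(-3.6) = -0.02
var(A) = 8.16,  var(B) = 0.24
ρ = -0.02 / √(8.16·0.24) ≈ -0.0143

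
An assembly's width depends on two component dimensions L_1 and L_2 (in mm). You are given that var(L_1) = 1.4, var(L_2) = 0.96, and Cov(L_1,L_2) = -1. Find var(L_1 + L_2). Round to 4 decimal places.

var(L_1 + L_2) = (1)²·var(L_1) + (1)²·var(L_2) + 2·(1)·(1)·Cov(L_1,L_2)
= 1·1.4 + 1·0.96 + 2·-1 = 0.36

0.3600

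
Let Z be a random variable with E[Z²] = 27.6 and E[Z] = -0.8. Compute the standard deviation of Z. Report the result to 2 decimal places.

V(Z) = 27.6 − (-0.8)² = 26.96
SD(Z) = √26.96 ≈ 5.19

5.19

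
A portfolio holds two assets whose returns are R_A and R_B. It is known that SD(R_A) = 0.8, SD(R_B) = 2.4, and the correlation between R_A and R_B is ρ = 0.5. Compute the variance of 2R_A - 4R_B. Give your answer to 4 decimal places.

79.3600

var(R_A) = (0.8)² = 0.64;  var(R_B) = (2.4)² = 5.76
Cov(R_A,R_B) = ρ·SD(R_A)·SD(R_B) = 0.5·0.8·2.4 = 0.96
var(2R_A - 4R_B) = (2)²·var(R_A) + (-4)²·var(R_B) + 2·(2)·(-4)·Cov(R_A,R_B)
= 4·0.64 + 16·5.76 + -16·0.96 = 79.36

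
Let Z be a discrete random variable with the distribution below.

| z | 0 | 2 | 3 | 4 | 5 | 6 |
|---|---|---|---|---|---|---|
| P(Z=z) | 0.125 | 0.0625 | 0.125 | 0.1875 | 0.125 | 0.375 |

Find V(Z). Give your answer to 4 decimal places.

3.9844

E[Z] = (0)(0.125) + (2)(0.0625) + (3)(0.125) + (4)(0.1875) + (5)(0.125) + (6)(0.375) = 4.125
E[Z²] = (0)²(0.125) + (2)²(0.0625) + (3)²(0.125) + (4)²(0.1875) + (5)²(0.125) + (6)²(0.375) = 21
V(Z) = E[Z²] − (E[Z])² = 21 − (4.125)² = 3.984375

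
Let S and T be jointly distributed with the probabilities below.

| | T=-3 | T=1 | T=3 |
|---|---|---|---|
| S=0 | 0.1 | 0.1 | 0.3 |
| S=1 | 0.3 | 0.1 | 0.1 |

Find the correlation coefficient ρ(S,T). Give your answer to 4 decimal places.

-0.4423

E[S] = 0.5,  E[T] = 0.2
E[ST] = -0.5
cov(S,T) = E[ST] − E[S]E[T] = -0.5 − (0.5)(0.2) = -0.6
Var(S) = 0.25,  Var(T) = 7.36
ρ = -0.6 / √(0.25·7.36) ≈ -0.4423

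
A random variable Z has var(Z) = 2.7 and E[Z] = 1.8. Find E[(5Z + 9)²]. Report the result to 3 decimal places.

E[5Z + 9] = 5·1.8 + 9 = 18
var(5Z + 9) = (5)²·2.7 = 67.5
E[(5Z + 9)²] = var((5Z + 9)) + (E[(5Z + 9)])² = 67.5 + (18)² = 391.5

391.500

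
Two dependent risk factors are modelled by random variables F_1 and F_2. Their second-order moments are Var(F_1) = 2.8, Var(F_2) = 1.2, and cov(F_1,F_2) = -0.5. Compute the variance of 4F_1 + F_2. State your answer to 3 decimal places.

Var(4F_1 + F_2) = (4)²·Var(F_1) + (1)²·Var(F_2) + 2·(4)·(1)·cov(F_1,F_2)
= 16·2.8 + 1·1.2 + 8·-0.5 = 42

42.000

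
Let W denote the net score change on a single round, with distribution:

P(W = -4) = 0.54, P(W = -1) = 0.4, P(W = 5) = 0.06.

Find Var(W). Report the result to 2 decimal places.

5.43

E[W] = (-4)(0.54) + (-1)(0.4) + (5)(0.06) = -2.26
E[W²] = (-4)²(0.54) + (-1)²(0.4) + (5)²(0.06) = 10.54
Var(W) = E[W²] − (E[W])² = 10.54 − (-2.26)² = 5.4324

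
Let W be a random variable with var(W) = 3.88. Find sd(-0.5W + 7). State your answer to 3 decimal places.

0.985

var(-0.5W + 7) = (-0.5)²·3.88 = 0.97
sd(-0.5W + 7) = √0.97 ≈ 0.985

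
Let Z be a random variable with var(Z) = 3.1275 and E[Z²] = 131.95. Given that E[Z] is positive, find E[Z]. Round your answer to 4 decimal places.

(E[Z])² = E[Z²] − var(Z) = 131.95 − 3.1275 = 128.8225
E[Z] = √128.8225 = 11.35

11.3500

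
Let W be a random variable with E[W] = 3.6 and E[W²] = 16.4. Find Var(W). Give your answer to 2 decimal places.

Var(W) = 16.4 − (3.6)² = 3.44

3.44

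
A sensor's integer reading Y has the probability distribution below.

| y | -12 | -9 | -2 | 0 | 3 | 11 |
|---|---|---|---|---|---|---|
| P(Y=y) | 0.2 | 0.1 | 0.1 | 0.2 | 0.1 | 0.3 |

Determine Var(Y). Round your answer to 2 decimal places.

E[Y] = (-12)(0.2) + (-9)(0.1) + (-2)(0.1) + (0)(0.2) + (3)(0.1) + (11)(0.3) = 0.1
E[Y²] = (-12)²(0.2) + (-9)²(0.1) + (-2)²(0.1) + (0)²(0.2) + (3)²(0.1) + (11)²(0.3) = 74.5
Var(Y) = E[Y²] − (E[Y])² = 74.5 − (0.1)² = 74.49

74.49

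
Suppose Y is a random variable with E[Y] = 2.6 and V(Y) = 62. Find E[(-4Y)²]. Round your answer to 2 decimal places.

1100.16

E[-4Y] = -4·2.6 = -10.4
V(-4Y) = (-4)²·62 = 992
E[(-4Y)²] = V((-4Y)) + (E[(-4Y)])² = 992 + (-10.4)² = 1100.16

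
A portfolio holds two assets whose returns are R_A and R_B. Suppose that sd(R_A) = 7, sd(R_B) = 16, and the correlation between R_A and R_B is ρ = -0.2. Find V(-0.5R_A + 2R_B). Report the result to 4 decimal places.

V(R_A) = (7)² = 49;  V(R_B) = (16)² = 256
cov(R_A,R_B) = ρ·sd(R_A)·sd(R_B) = -0.2·7·16 = -22.4
V(-0.5R_A + 2R_B) = (-0.5)²·V(R_A) + (2)²·V(R_B) + 2·(-0.5)·(2)·cov(R_A,R_B)
= 0.25·49 + 4·256 + -2·-22.4 = 1081.05

1081.0500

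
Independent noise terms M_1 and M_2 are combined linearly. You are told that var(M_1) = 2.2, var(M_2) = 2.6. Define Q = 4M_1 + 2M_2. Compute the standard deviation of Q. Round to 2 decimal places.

By independence, var(Q) = (4)²var(M_1) + (2)²var(M_2)
= (4)²·2.2 + (2)²·2.6 = 45.6
SD(Q) = √45.6 ≈ 6.75

6.75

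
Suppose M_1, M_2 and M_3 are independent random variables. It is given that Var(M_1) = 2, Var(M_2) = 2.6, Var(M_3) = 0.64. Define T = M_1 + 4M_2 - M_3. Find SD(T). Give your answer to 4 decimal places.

6.6513

By independence, Var(T) = (1)²Var(M_1) + (4)²Var(M_2) + (-1)²Var(M_3)
= (1)²·2 + (4)²·2.6 + (-1)²·0.64 = 44.24
SD(T) = √44.24 ≈ 6.6513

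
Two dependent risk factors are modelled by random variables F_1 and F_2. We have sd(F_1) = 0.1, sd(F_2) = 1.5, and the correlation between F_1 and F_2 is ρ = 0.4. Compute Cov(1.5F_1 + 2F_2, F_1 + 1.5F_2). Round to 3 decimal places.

V(F_1) = (0.1)² = 0.01;  V(F_2) = (1.5)² = 2.25
Cov(F_1,F_2) = ρ·sd(F_1)·sd(F_2) = 0.4·0.1·1.5 = 0.06
Cov(1.5F_1 + 2F_2, F_1 + 1.5F_2) = (1.5)(1)V(F_1) + (2)(1.5)V(F_2) + [(1.5)(1.5) + (2)(1)]Cov(F_1,F_2)
= 1.5·0.01 + 3·2.25 + 4.25·0.06 = 7.02

7.020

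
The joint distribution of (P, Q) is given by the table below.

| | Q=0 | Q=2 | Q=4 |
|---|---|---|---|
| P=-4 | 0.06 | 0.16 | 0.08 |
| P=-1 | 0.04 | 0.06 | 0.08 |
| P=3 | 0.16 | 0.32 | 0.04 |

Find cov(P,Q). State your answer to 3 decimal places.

-0.938

E[P] = 0.18,  E[Q] = 1.88
E[PQ] = -0.6
cov(P,Q) = E[PQ] − E[P]E[Q] = -0.6 − (0.18)(1.88) = -0.9384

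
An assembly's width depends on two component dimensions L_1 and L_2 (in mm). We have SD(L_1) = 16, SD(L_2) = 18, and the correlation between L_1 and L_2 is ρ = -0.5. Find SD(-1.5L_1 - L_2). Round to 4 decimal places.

Var(L_1) = (16)² = 256;  Var(L_2) = (18)² = 324
cov(L_1,L_2) = ρ·SD(L_1)·SD(L_2) = -0.5·16·18 = -144
Var(-1.5L_1 - L_2) = (-1.5)²·Var(L_1) + (-1)²·Var(L_2) + 2·(-1.5)·(-1)·cov(L_1,L_2)
= 2.25·256 + 1·324 + 3·-144 = 468
SD(-1.5L_1 - L_2) = √468 ≈ 21.6333

21.6333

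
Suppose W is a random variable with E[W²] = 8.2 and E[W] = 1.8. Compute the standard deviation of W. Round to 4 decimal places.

V(W) = 8.2 − (1.8)² = 4.96
σ(W) = √4.96 ≈ 2.2271

2.2271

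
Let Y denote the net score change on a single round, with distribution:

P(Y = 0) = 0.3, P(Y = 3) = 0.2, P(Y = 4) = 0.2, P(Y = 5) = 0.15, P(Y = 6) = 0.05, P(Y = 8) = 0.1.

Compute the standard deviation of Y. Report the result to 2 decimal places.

E[Y] = (0)(0.3) + (3)(0.2) + (4)(0.2) + (5)(0.15) + (6)(0.05) + (8)(0.1) = 3.25
E[Y²] = (0)²(0.3) + (3)²(0.2) + (4)²(0.2) + (5)²(0.15) + (6)²(0.05) + (8)²(0.1) = 16.95
Var(Y) = E[Y²] − (E[Y])² = 16.95 − (3.25)² = 6.3875
sd(Y) = √6.3875 ≈ 2.53

2.53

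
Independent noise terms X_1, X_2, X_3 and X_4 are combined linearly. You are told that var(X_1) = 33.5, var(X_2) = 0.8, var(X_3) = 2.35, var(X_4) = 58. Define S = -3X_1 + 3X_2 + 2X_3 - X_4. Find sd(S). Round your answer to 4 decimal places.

By independence, var(S) = (-3)²var(X_1) + (3)²var(X_2) + (2)²var(X_3) + (-1)²var(X_4)
= (-3)²·33.5 + (3)²·0.8 + (2)²·2.35 + (-1)²·58 = 376.1
sd(S) = √376.1 ≈ 19.3933

19.3933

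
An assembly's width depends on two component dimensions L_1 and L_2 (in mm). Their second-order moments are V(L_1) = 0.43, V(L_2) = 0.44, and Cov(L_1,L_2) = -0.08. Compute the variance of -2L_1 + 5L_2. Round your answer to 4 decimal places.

14.3200

V(-2L_1 + 5L_2) = (-2)²·V(L_1) + (5)²·V(L_2) + 2·(-2)·(5)·Cov(L_1,L_2)
= 4·0.43 + 25·0.44 + -20·-0.08 = 14.32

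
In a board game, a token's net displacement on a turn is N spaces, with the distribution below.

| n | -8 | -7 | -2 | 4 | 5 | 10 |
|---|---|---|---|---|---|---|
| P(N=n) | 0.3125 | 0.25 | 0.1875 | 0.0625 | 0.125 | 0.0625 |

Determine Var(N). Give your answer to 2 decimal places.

33.61

E[N] = (-8)(0.3125) + (-7)(0.25) + (-2)(0.1875) + (4)(0.0625) + (5)(0.125) + (10)(0.0625) = -3.125
E[N²] = (-8)²(0.3125) + (-7)²(0.25) + (-2)²(0.1875) + (4)²(0.0625) + (5)²(0.125) + (10)²(0.0625) = 43.375
Var(N) = E[N²] − (E[N])² = 43.375 − (-3.125)² = 33.609375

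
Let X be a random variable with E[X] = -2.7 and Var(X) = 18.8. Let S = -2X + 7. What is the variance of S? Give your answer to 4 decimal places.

75.2000

Var(-2X + 7) = (-2)²·Var(X) = 4·18.8 = 75.2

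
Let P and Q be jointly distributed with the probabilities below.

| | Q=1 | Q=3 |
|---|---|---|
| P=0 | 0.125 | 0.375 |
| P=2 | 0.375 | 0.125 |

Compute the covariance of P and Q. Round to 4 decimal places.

-0.5000

E[P] = 1,  E[Q] = 2
E[PQ] = 1.5
Cov(P,Q) = E[PQ] − E[P]E[Q] = 1.5 − (1)(2) = -0.5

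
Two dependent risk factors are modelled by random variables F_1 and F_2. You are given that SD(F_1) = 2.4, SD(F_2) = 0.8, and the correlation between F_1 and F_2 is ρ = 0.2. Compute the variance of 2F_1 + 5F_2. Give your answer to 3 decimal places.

Var(F_1) = (2.4)² = 5.76;  Var(F_2) = (0.8)² = 0.64
cov(F_1,F_2) = ρ·SD(F_1)·SD(F_2) = 0.2·2.4·0.8 = 0.384
Var(2F_1 + 5F_2) = (2)²·Var(F_1) + (5)²·Var(F_2) + 2·(2)·(5)·cov(F_1,F_2)
= 4·5.76 + 25·0.64 + 20·0.384 = 46.72

46.720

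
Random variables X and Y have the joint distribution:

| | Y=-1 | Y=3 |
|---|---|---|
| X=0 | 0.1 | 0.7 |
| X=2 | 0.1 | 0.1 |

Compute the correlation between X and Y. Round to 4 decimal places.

-0.3750

E[X] = 0.4,  E[Y] = 2.2
E[XY] = 0.4
Cov(X,Y) = E[XY] − E[X]E[Y] = 0.4 − (0.4)(2.2) = -0.48
V(X) = 0.64,  V(Y) = 2.56
ρ = -0.48 / √(0.64·2.56) ≈ -0.3750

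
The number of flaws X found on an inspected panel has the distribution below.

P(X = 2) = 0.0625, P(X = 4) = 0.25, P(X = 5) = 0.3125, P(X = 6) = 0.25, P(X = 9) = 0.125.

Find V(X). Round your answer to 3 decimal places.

E[X] = (2)(0.0625) + (4)(0.25) + (5)(0.3125) + (6)(0.25) + (9)(0.125) = 5.3125
E[X²] = (2)²(0.0625) + (4)²(0.25) + (5)²(0.3125) + (6)²(0.25) + (9)²(0.125) = 31.1875
V(X) = E[X²] − (E[X])² = 31.1875 − (5.3125)² = 2.96484375

2.965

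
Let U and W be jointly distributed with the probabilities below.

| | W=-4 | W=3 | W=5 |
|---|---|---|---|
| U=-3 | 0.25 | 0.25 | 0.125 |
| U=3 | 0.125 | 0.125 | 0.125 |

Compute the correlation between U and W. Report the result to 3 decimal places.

0.092

E[U] = -0.75,  E[W] = 0.875
E[UW] = 0.375
Cov(U,W) = E[UW] − E[U]E[W] = 0.375 − (-0.75)(0.875) = 1.03125
Var(U) = 8.4375,  Var(W) = 14.859375
ρ = 1.03125 / √(8.4375·14.859375) ≈ 0.092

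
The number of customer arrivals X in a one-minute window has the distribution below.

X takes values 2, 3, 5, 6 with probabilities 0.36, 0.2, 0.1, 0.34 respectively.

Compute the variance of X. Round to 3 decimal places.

E[X] = (2)(0.36) + (3)(0.2) + (5)(0.1) + (6)(0.34) = 3.86
E[X²] = (2)²(0.36) + (3)²(0.2) + (5)²(0.1) + (6)²(0.34) = 17.98
V(X) = E[X²] − (E[X])² = 17.98 − (3.86)² = 3.0804

3.080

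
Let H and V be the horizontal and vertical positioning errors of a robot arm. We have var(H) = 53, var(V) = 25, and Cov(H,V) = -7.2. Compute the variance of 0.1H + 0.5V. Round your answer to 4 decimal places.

var(0.1H + 0.5V) = (0.1)²·var(H) + (0.5)²·var(V) + 2·(0.1)·(0.5)·Cov(H,V)
= 0.01·53 + 0.25·25 + 0.1·-7.2 = 6.06

6.0600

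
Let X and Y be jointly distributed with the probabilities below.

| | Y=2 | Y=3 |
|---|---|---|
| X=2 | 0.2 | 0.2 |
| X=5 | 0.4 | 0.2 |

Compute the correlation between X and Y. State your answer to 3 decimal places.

-0.167

E[X] = 3.8,  E[Y] = 2.4
E[XY] = 9
Cov(X,Y) = E[XY] − E[X]E[Y] = 9 − (3.8)(2.4) = -0.12
Var(X) = 2.16,  Var(Y) = 0.24
ρ = -0.12 / √(2.16·0.24) ≈ -0.167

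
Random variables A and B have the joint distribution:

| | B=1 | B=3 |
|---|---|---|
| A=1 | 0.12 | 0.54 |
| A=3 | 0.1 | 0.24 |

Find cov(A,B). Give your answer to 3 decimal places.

E[A] = 1.68,  E[B] = 2.56
E[AB] = 4.2
cov(A,B) = E[AB] − E[A]E[B] = 4.2 − (1.68)(2.56) = -0.1008

-0.101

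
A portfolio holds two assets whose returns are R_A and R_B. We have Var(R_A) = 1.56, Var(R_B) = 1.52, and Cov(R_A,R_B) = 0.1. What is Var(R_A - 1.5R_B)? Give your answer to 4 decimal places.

Var(R_A - 1.5R_B) = (1)²·Var(R_A) + (-1.5)²·Var(R_B) + 2·(1)·(-1.5)·Cov(R_A,R_B)
= 1·1.56 + 2.25·1.52 + -3·0.1 = 4.68

4.6800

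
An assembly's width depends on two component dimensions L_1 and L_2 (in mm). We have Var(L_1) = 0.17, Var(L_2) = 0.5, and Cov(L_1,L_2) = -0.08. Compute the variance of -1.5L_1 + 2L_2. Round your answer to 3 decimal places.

Var(-1.5L_1 + 2L_2) = (-1.5)²·Var(L_1) + (2)²·Var(L_2) + 2·(-1.5)·(2)·Cov(L_1,L_2)
= 2.25·0.17 + 4·0.5 + -6·-0.08 = 2.8625

2.863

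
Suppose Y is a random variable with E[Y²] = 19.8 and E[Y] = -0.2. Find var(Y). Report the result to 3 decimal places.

var(Y) = 19.8 − (-0.2)² = 19.76

19.760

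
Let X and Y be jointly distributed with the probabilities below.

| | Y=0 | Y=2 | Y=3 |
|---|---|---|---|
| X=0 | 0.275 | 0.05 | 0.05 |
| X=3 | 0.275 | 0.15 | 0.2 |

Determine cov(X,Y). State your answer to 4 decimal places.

E[X] = 1.875,  E[Y] = 1.15
E[XY] = 2.7
cov(X,Y) = E[XY] − E[X]E[Y] = 2.7 − (1.875)(1.15) = 0.54375

0.5438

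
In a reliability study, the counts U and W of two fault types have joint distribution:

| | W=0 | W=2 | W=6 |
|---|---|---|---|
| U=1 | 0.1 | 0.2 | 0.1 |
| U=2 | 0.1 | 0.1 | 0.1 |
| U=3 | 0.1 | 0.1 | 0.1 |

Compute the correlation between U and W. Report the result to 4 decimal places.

0.0304

E[U] = 1.9,  E[W] = 2.6
E[UW] = 5
cov(U,W) = E[UW] − E[U]E[W] = 5 − (1.9)(2.6) = 0.06
Var(U) = 0.69,  Var(W) = 5.64
ρ = 0.06 / √(0.69·5.64) ≈ 0.0304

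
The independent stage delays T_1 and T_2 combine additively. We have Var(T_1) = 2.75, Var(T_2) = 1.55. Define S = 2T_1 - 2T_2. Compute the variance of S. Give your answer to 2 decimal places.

17.20

By independence, Var(S) = (2)²Var(T_1) + (-2)²Var(T_2)
= (2)²·2.75 + (-2)²·1.55 = 17.2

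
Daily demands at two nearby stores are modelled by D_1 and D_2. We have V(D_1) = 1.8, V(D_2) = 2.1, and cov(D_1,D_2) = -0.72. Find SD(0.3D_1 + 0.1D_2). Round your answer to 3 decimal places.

0.374

V(0.3D_1 + 0.1D_2) = (0.3)²·V(D_1) + (0.1)²·V(D_2) + 2·(0.3)·(0.1)·cov(D_1,D_2)
= 0.09·1.8 + 0.01·2.1 + 0.06·-0.72 = 0.1398
SD(0.3D_1 + 0.1D_2) = √0.1398 ≈ 0.374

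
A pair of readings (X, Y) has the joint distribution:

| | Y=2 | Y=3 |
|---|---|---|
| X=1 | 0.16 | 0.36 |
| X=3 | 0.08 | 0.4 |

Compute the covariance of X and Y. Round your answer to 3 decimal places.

0.070

E[X] = 1.96,  E[Y] = 2.76
E[XY] = 5.48
cov(X,Y) = E[XY] − E[X]E[Y] = 5.48 − (1.96)(2.76) = 0.0704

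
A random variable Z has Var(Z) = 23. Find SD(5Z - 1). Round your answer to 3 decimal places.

23.979

Var(5Z - 1) = (5)²·23 = 575
SD(5Z - 1) = √575 ≈ 23.979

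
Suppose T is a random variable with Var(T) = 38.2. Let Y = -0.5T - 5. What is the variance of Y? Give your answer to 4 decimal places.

9.5500

Var(-0.5T - 5) = (-0.5)²·Var(T) = 0.25·38.2 = 9.55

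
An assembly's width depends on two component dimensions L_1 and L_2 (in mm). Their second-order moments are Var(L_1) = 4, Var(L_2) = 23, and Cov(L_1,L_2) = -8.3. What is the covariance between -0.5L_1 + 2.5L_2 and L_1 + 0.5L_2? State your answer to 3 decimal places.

8.075

Cov(-0.5L_1 + 2.5L_2, L_1 + 0.5L_2) = (-0.5)(1)Var(L_1) + (2.5)(0.5)Var(L_2) + [(-0.5)(0.5) + (2.5)(1)]Cov(L_1,L_2)
= -0.5·4 + 1.25·23 + 2.25·-8.3 = 8.075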